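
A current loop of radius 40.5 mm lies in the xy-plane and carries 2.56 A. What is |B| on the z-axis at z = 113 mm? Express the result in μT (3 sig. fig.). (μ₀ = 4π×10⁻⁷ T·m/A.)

On the axis of a circular loop, B = μ₀IR² / [2(R²+z²)^(3/2)].
R² + z² = (0.0405)² + (0.113)² = 0.01441 m², and (R²+z²)^(3/2) = 1.73×10⁻³ m³.
B = (4π×10⁻⁷ × 2.56 × 0.00164) / (2 × 1.73×10⁻³) = 1.53×10⁻⁶ T.

B ≈ 1.53 μT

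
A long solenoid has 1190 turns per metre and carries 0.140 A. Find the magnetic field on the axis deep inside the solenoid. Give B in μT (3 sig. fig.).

Inside a long solenoid, B = μ₀nI with n = 1190 turns/m.
B = 4π×10⁻⁷ × 1190 × 0.140 = 2.09×10⁻⁴ T.

B ≈ 209 μT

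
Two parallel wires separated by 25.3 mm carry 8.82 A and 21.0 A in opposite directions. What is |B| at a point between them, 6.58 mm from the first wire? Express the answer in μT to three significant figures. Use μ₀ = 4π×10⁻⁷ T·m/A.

B ≈ 492 μT

Each long wire gives B = μ₀I/(2πd). Distances are d₁ = 0.00658 m and d₂ = 0.01872 m.
B₁ = 2.68×10⁻⁴ T, B₂ = 2.24×10⁻⁴ T.
Between antiparallel currents both contributions point the same way, so they add. B = B₁ + B₂ = 2.68×10⁻⁴ + 2.24×10⁻⁴ = 4.92×10⁻⁴ T.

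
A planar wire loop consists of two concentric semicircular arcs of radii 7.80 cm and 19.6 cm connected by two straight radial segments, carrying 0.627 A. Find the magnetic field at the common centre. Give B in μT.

The radial connectors point toward the centre, so dl × r̂ = 0 and they contribute nothing.
Each semicircle gives μ₀I/(4R): inner arc 2.53×10⁻⁶ T, outer arc 1.00×10⁻⁶ T.
The two arcs carry current in opposite angular senses, so their fields oppose: B = |2.53×10⁻⁶ − 1.00×10⁻⁶| = 1.52×10⁻⁶ T.

B ≈ 1.52 μT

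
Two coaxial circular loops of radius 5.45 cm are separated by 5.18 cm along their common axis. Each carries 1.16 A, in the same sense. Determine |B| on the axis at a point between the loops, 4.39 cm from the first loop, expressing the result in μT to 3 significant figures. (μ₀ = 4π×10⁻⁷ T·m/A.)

B ≈ 19.3 μT

Each loop contributes B = μ₀IR²/[2(R²+z²)^(3/2)] on the axis, with z measured from that loop.
Loop 1 (z = 0.0439 m): B₁ = 6.32×10⁻⁶ T. Loop 2 (z = 0.0079 m): B₂ = 1.30×10⁻⁵ T.
The fields add: B = B₁ + B₂ = 1.93×10⁻⁵ T.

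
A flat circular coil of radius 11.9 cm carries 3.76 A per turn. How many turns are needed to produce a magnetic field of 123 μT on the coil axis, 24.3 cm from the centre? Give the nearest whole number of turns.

N = 73

For an N-turn coil, B = Nμ₀IR²/[2(R²+z²)^(3/2)]. A single turn gives B₁ = 1.69×10⁻⁶ T with R = 0.119 m, z = 0.243 m.
N = B/B₁ = 1.23×10⁻⁴ / 1.69×10⁻⁶ = 72.83.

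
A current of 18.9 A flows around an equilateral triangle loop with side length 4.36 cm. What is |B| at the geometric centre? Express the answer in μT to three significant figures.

Each side is a finite straight segment at perpendicular distance d = a/(2 tan(π/3)) = 0.01259 m from the centre, with end-angles ±π/3.
One side contributes B₁ = (μ₀I/4πd)·2 sin(π/3) = 2.60×10⁻⁴ T.
All 3 sides add in the same direction: B = 3 × 2.60×10⁻⁴ = 7.80×10⁻⁴ T.

B ≈ 780 μT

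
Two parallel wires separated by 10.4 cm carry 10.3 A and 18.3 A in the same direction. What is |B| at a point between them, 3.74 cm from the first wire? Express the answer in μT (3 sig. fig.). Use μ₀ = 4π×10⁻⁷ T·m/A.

Each long wire gives B = μ₀I/(2πd). Distances are d₁ = 0.0374 m and d₂ = 0.0666 m.
B₁ = 5.51×10⁻⁵ T, B₂ = 5.50×10⁻⁵ T.
Between parallel currents the two contributions point in opposite directions, so they subtract. B = |B₁ − B₂| = |5.51×10⁻⁵ − 5.50×10⁻⁵| = 1.25×10⁻⁷ T.

B ≈ 0.125 μT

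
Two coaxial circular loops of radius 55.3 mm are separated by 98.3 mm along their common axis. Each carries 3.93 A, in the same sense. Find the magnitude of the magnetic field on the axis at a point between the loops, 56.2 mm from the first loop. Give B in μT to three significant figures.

B ≈ 37.9 μT

Each loop contributes B = μ₀IR²/[2(R²+z²)^(3/2)] on the axis, with z measured from that loop.
Loop 1 (z = 0.0562 m): B₁ = 1.54×10⁻⁵ T. Loop 2 (z = 0.0421 m): B₂ = 2.25×10⁻⁵ T.
The fields add: B = B₁ + B₂ = 3.79×10⁻⁵ T.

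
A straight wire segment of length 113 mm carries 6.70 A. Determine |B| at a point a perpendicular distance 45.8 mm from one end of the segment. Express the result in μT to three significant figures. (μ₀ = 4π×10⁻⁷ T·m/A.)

For a finite straight segment, B = (μ₀I/4πd)(sinθ₁ + sinθ₂), where θ₁, θ₂ are the angles from the perpendicular to each end.
The perpendicular foot is at one end, so the two end-offsets along the wire are 0 and L = 0.113 m.
sinθ₁ = 0/√(0²+0.0458²) = 0.0000; sinθ₂ = 0.113/√(0.113²+0.0458²) = 0.9268.
B = (4π×10⁻⁷ × 6.70) / (4π × 0.0458) × (0.0000 + 0.9268) = 1.36×10⁻⁵ T.

B ≈ 13.6 μT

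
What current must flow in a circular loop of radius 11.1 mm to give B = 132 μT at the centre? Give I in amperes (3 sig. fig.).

I ≈ 2.33 A

At the centre of a circular loop B = μ₀I/(2R), so I = 2RB/μ₀.
With R = 0.0111 m, I = 2 × 0.0111 × 1.32×10⁻⁴ / (4π×10⁻⁷) = 2.33 A.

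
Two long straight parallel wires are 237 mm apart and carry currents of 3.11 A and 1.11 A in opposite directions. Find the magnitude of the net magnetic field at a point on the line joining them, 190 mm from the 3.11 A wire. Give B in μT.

B ≈ 8.00 μT

Each long wire gives B = μ₀I/(2πd). Distances are d₁ = 0.19 m and d₂ = 0.047 m.
B₁ = 3.27×10⁻⁶ T, B₂ = 4.72×10⁻⁶ T.
Between antiparallel currents both contributions point the same way, so they add. B = B₁ + B₂ = 3.27×10⁻⁶ + 4.72×10⁻⁶ = 8.00×10⁻⁶ T.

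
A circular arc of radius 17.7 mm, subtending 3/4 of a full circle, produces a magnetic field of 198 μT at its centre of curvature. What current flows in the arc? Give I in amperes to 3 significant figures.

For a circular arc, B = μ₀Iφ/(4πR) with φ in radians; here φ = 4.712 rad.
So I = 4πRB/(μ₀φ) = 4π × 0.0177 × 1.98×10⁻⁴ / (4π×10⁻⁷ × 4.712) = 7.44 A.

I ≈ 7.44 A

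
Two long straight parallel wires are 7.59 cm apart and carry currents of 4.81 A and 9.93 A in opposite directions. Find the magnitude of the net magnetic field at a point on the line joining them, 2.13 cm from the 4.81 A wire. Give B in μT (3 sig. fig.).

B ≈ 81.5 μT

Each long wire gives B = μ₀I/(2πd). Distances are d₁ = 0.0213 m and d₂ = 0.0546 m.
B₁ = 4.52×10⁻⁵ T, B₂ = 3.64×10⁻⁵ T.
Between antiparallel currents both contributions point the same way, so they add. B = B₁ + B₂ = 4.52×10⁻⁵ + 3.64×10⁻⁵ = 8.15×10⁻⁵ T.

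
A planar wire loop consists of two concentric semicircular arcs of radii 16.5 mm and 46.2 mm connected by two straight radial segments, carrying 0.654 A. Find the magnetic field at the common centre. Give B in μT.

The radial connectors point toward the centre, so dl × r̂ = 0 and they contribute nothing.
Each semicircle gives μ₀I/(4R): inner arc 1.25×10⁻⁵ T, outer arc 4.45×10⁻⁶ T.
The two arcs carry current in opposite angular senses, so their fields oppose: B = |1.25×10⁻⁵ − 4.45×10⁻⁶| = 8.00×10⁻⁶ T.

B ≈ 8.00 μT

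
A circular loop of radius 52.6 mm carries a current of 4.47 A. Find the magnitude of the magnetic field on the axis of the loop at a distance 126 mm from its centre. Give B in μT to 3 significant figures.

B ≈ 3.05 μT

On the axis of a circular loop, B = μ₀IR² / [2(R²+z²)^(3/2)].
R² + z² = (0.0526)² + (0.126)² = 0.01864 m², and (R²+z²)^(3/2) = 2.55×10⁻³ m³.
B = (4π×10⁻⁷ × 4.47 × 0.002767) / (2 × 2.55×10⁻³) = 3.05×10⁻⁶ T.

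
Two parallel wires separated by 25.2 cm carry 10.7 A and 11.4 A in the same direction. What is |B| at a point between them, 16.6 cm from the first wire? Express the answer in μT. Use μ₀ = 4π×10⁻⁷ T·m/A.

Each long wire gives B = μ₀I/(2πd). Distances are d₁ = 0.166 m and d₂ = 0.086 m.
B₁ = 1.29×10⁻⁵ T, B₂ = 2.65×10⁻⁵ T.
Between parallel currents the two contributions point in opposite directions, so they subtract. B = |B₁ − B₂| = |1.29×10⁻⁵ − 2.65×10⁻⁵| = 1.36×10⁻⁵ T.

B ≈ 13.6 μT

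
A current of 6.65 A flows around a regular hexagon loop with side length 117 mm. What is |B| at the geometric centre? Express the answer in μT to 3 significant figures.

B ≈ 39.4 μT

Each side is a finite straight segment at perpendicular distance d = a/(2 tan(π/6)) = 0.1013 m from the centre, with end-angles ±π/6.
One side contributes B₁ = (μ₀I/4πd)·2 sin(π/6) = 6.56×10⁻⁶ T.
All 6 sides add in the same direction: B = 6 × 6.56×10⁻⁶ = 3.94×10⁻⁵ T.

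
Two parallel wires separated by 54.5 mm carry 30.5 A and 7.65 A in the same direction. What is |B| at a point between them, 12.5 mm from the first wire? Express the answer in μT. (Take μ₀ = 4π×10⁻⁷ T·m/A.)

B ≈ 452 μT

Each long wire gives B = μ₀I/(2πd). Distances are d₁ = 0.0125 m and d₂ = 0.042 m.
B₁ = 4.88×10⁻⁴ T, B₂ = 3.64×10⁻⁵ T.
Between parallel currents the two contributions point in opposite directions, so they subtract. B = |B₁ − B₂| = |4.88×10⁻⁴ − 3.64×10⁻⁵| = 4.52×10⁻⁴ T.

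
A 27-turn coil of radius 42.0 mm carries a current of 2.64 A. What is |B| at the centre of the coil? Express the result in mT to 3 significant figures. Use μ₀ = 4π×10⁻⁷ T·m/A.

B ≈ 1.07 mT

For an N-turn flat coil, B = Nμ₀I/(2R) with R = 0.042 m.
B = 27 × 3.95×10⁻⁵ T = 1.07×10⁻³ T.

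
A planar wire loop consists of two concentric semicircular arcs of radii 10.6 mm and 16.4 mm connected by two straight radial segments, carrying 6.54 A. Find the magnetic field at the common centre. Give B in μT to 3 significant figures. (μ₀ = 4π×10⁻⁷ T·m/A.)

B ≈ 68.5 μT

The radial connectors point toward the centre, so dl × r̂ = 0 and they contribute nothing.
Each semicircle gives μ₀I/(4R): inner arc 1.94×10⁻⁴ T, outer arc 1.25×10⁻⁴ T.
The two arcs carry current in opposite angular senses, so their fields oppose: B = |1.94×10⁻⁴ − 1.25×10⁻⁴| = 6.85×10⁻⁵ T.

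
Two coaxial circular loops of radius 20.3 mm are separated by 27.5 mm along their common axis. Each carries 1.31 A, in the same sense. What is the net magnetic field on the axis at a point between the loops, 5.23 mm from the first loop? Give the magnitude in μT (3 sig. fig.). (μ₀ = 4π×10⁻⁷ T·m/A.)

Each loop contributes B = μ₀IR²/[2(R²+z²)^(3/2)] on the axis, with z measured from that loop.
Loop 1 (z = 0.00523 m): B₁ = 3.68×10⁻⁵ T. Loop 2 (z = 0.02227 m): B₂ = 1.24×10⁻⁵ T.
The fields add: B = B₁ + B₂ = 4.92×10⁻⁵ T.

B ≈ 49.2 μT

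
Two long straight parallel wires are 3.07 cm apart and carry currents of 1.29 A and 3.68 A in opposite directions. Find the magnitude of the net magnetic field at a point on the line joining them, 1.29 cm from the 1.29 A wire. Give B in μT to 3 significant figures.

B ≈ 61.3 μT

Each long wire gives B = μ₀I/(2πd). Distances are d₁ = 0.0129 m and d₂ = 0.0178 m.
B₁ = 2.00×10⁻⁵ T, B₂ = 4.13×10⁻⁵ T.
Between antiparallel currents both contributions point the same way, so they add. B = B₁ + B₂ = 2.00×10⁻⁵ + 4.13×10⁻⁵ = 6.13×10⁻⁵ T.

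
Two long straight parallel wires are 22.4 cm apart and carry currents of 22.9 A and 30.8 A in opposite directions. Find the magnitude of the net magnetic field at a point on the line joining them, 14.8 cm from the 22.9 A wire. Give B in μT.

Each long wire gives B = μ₀I/(2πd). Distances are d₁ = 0.148 m and d₂ = 0.076 m.
B₁ = 3.09×10⁻⁵ T, B₂ = 8.11×10⁻⁵ T.
Between antiparallel currents both contributions point the same way, so they add. B = B₁ + B₂ = 3.09×10⁻⁵ + 8.11×10⁻⁵ = 1.12×10⁻⁴ T.

B ≈ 112 μT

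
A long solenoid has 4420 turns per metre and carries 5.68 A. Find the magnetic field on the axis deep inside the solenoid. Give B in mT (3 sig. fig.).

Inside a long solenoid, B = μ₀nI with n = 4420 turns/m.
B = 4π×10⁻⁷ × 4420 × 5.68 = 3.15×10⁻² T.

B ≈ 31.5 mT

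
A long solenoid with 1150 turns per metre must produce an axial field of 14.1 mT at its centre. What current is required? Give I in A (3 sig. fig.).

I ≈ 9.76 A

Inside a long solenoid B = μ₀nI with n = 1150 m⁻¹, so I = B/(μ₀n).
I = 1.41×10⁻² / (4π×10⁻⁷ × 1150) = 9.76 A.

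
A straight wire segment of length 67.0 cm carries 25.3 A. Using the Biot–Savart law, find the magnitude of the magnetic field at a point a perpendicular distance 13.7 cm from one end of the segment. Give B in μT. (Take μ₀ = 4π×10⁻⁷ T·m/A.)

For a finite straight segment, B = (μ₀I/4πd)(sinθ₁ + sinθ₂), where θ₁, θ₂ are the angles from the perpendicular to each end.
The perpendicular foot is at one end, so the two end-offsets along the wire are 0 and L = 0.67 m.
sinθ₁ = 0/√(0²+0.137²) = 0.0000; sinθ₂ = 0.67/√(0.67²+0.137²) = 0.9797.
B = (4π×10⁻⁷ × 25.3) / (4π × 0.137) × (0.0000 + 0.9797) = 1.81×10⁻⁵ T.

B ≈ 18.1 μT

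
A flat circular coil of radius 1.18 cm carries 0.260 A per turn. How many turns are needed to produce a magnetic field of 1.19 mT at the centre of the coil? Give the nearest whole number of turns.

N = 86

For an N-turn coil, B = Nμ₀I/(2R). A single turn gives B₁ = 1.38×10⁻⁵ T with R = 0.0118 m.
N = B/B₁ = 1.19×10⁻³ / 1.38×10⁻⁵ = 85.96.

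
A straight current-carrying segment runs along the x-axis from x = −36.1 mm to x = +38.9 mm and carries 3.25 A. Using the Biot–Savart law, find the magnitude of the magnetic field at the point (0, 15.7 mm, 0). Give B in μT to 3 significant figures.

For a finite straight segment, B = (μ₀I/4πd)(sinθ₁ + sinθ₂), where θ₁, θ₂ are the angles from the perpendicular to each end.
The perpendicular distance is d = 0.0157 m; the end-offsets along the wire are a = 0.0361 m and b = 0.0389 m.
sinθ₁ = 0.0361/√(0.0361²+0.0157²) = 0.9170; sinθ₂ = 0.0389/√(0.0389²+0.0157²) = 0.9273.
B = (4π×10⁻⁷ × 3.25) / (4π × 0.0157) × (0.9170 + 0.9273) = 3.82×10⁻⁵ T.

B ≈ 38.2 μT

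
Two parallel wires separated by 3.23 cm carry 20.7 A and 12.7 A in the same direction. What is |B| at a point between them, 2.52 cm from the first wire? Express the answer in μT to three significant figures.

Each long wire gives B = μ₀I/(2πd). Distances are d₁ = 0.0252 m and d₂ = 0.0071 m.
B₁ = 1.64×10⁻⁴ T, B₂ = 3.58×10⁻⁴ T.
Between parallel currents the two contributions point in opposite directions, so they subtract. B = |B₁ − B₂| = |1.64×10⁻⁴ − 3.58×10⁻⁴| = 1.93×10⁻⁴ T.

B ≈ 193 μT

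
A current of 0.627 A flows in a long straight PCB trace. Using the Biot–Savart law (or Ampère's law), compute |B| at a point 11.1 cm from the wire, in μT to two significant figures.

B ≈ 1.1 μT

For an infinitely long straight wire, B = μ₀I/(2πd).
B = (4π×10⁻⁷ × 0.627) / (2π × 0.111) = 1.13×10⁻⁶ T.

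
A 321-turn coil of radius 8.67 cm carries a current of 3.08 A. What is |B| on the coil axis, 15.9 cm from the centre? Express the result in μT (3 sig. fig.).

For an N-turn flat coil, B = Nμ₀IR²/[2(R²+z²)^(3/2)] with R = 0.0867 m, z = 0.159 m.
B = 321 × 2.45×10⁻⁶ T = 7.86×10⁻⁴ T.

B ≈ 786 μT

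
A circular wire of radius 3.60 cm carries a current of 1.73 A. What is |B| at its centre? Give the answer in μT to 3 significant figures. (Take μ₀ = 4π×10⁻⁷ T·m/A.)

At the centre of a circular loop the Biot–Savart law gives B = μ₀I/(2R).
B = (4π×10⁻⁷ × 1.73) / (2 × 0.036) = 3.02×10⁻⁵ T.

B ≈ 30.2 μT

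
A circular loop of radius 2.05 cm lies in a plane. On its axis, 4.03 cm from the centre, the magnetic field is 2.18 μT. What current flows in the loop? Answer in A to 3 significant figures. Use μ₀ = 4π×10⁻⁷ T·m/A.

On the axis of a loop, B = μ₀IR²/[2(R²+z²)^(3/2)], so I = 2B(R²+z²)^(3/2)/(μ₀R²).
R² + z² = 0.0004202 + 0.001624 = 0.002044 m²; raised to 3/2 gives 9.24×10⁻⁵ m³.
I = 2 × 2.18×10⁻⁶ × 9.24×10⁻⁵ / (1.26×10⁻⁶ × 0.0004202) = 0.763 A.

I ≈ 0.763 A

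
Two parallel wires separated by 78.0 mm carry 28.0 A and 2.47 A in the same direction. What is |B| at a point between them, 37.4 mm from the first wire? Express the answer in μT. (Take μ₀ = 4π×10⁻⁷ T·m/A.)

B ≈ 138 μT

Each long wire gives B = μ₀I/(2πd). Distances are d₁ = 0.0374 m and d₂ = 0.0406 m.
B₁ = 1.50×10⁻⁴ T, B₂ = 1.22×10⁻⁵ T.
Between parallel currents the two contributions point in opposite directions, so they subtract. B = |B₁ − B₂| = |1.50×10⁻⁴ − 1.22×10⁻⁵| = 1.38×10⁻⁴ T.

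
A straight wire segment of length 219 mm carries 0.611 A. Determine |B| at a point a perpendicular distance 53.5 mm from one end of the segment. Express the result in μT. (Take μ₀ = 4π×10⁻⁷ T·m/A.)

B ≈ 1.11 μT

For a finite straight segment, B = (μ₀I/4πd)(sinθ₁ + sinθ₂), where θ₁, θ₂ are the angles from the perpendicular to each end.
The perpendicular foot is at one end, so the two end-offsets along the wire are 0 and L = 0.219 m.
sinθ₁ = 0/√(0²+0.0535²) = 0.0000; sinθ₂ = 0.219/√(0.219²+0.0535²) = 0.9714.
B = (4π×10⁻⁷ × 0.611) / (4π × 0.0535) × (0.0000 + 0.9714) = 1.11×10⁻⁶ T.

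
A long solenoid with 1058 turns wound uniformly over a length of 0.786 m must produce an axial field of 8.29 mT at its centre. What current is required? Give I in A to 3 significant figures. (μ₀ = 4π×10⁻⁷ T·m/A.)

Inside a long solenoid B = μ₀nI with n = 1346 m⁻¹, so I = B/(μ₀n).
I = 8.29×10⁻³ / (4π×10⁻⁷ × 1346) = 4.90 A.

I ≈ 4.90 A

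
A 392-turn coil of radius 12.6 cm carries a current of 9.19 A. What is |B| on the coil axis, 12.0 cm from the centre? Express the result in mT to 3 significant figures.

B ≈ 6.82 mT

For an N-turn flat coil, B = Nμ₀IR²/[2(R²+z²)^(3/2)] with R = 0.126 m, z = 0.12 m.
B = 392 × 1.74×10⁻⁵ T = 6.82×10⁻³ T.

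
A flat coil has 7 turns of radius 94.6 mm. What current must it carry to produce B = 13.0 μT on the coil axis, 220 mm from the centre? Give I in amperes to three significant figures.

For an N-turn coil, B = Nμ₀IR²/[2(R²+z²)^(3/2)] with R = 0.0946 m, z = 0.22 m, so I = 2B(R²+z²)^(3/2)/(Nμ₀R²) = 2 × 1.30×10⁻⁵ × 1.37×10⁻² / (7 × 4π×10⁻⁷ × 0.008949) = 4.54 A.

I ≈ 4.54 A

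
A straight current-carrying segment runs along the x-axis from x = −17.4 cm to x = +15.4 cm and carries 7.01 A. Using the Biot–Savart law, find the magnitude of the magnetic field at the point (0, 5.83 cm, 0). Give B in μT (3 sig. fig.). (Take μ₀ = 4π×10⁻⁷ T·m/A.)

For a finite straight segment, B = (μ₀I/4πd)(sinθ₁ + sinθ₂), where θ₁, θ₂ are the angles from the perpendicular to each end.
The perpendicular distance is d = 0.0583 m; the end-offsets along the wire are a = 0.174 m and b = 0.154 m.
sinθ₁ = 0.174/√(0.174²+0.0583²) = 0.9482; sinθ₂ = 0.154/√(0.154²+0.0583²) = 0.9352.
B = (4π×10⁻⁷ × 7.01) / (4π × 0.0583) × (0.9482 + 0.9352) = 2.26×10⁻⁵ T.

B ≈ 22.6 μT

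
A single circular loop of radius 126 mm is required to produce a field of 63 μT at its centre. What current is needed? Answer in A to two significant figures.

At the centre of a circular loop B = μ₀I/(2R), so I = 2RB/μ₀.
With R = 0.126 m, I = 2 × 0.126 × 6.30×10⁻⁵ / (4π×10⁻⁷) = 12.6 A.

I ≈ 13 A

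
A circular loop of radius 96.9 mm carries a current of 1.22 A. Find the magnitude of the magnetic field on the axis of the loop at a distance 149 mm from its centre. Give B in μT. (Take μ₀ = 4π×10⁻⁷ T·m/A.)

B ≈ 1.28 μT

On the axis of a circular loop, B = μ₀IR² / [2(R²+z²)^(3/2)].
R² + z² = (0.0969)² + (0.149)² = 0.03159 m², and (R²+z²)^(3/2) = 5.61×10⁻³ m³.
B = (4π×10⁻⁷ × 1.22 × 0.00939) / (2 × 5.61×10⁻³) = 1.28×10⁻⁶ T.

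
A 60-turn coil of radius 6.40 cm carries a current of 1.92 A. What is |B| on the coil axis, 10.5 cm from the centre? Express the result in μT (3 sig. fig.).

For an N-turn flat coil, B = Nμ₀IR²/[2(R²+z²)^(3/2)] with R = 0.064 m, z = 0.105 m.
B = 60 × 2.66×10⁻⁶ T = 1.59×10⁻⁴ T.

B ≈ 159 μT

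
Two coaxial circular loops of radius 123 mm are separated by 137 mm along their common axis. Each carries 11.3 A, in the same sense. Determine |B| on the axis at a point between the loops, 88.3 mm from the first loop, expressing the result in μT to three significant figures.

Each loop contributes B = μ₀IR²/[2(R²+z²)^(3/2)] on the axis, with z measured from that loop.
Loop 1 (z = 0.0883 m): B₁ = 3.09×10⁻⁵ T. Loop 2 (z = 0.0487 m): B₂ = 4.64×10⁻⁵ T.
The fields add: B = B₁ + B₂ = 7.73×10⁻⁵ T.

B ≈ 77.3 μT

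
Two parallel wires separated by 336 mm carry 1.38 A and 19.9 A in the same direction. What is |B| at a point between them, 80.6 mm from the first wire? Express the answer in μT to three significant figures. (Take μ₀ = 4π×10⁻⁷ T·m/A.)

B ≈ 12.2 μT

Each long wire gives B = μ₀I/(2πd). Distances are d₁ = 0.0806 m and d₂ = 0.2554 m.
B₁ = 3.42×10⁻⁶ T, B₂ = 1.56×10⁻⁵ T.
Between parallel currents the two contributions point in opposite directions, so they subtract. B = |B₁ − B₂| = |3.42×10⁻⁶ − 1.56×10⁻⁵| = 1.22×10⁻⁵ T.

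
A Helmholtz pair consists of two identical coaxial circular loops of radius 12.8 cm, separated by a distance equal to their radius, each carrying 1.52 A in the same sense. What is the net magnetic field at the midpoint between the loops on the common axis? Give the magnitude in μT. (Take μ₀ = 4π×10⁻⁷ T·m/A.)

B ≈ 10.7 μT

Each loop contributes B = μ₀IR²/[2(R²+z²)^(3/2)] on the axis, with z measured from that loop.
Loop 1 (z = 0.064 m): B₁ = 5.34×10⁻⁶ T. Loop 2 (z = 0.064 m): B₂ = 5.34×10⁻⁶ T.
The fields add: B = B₁ + B₂ = 1.07×10⁻⁵ T.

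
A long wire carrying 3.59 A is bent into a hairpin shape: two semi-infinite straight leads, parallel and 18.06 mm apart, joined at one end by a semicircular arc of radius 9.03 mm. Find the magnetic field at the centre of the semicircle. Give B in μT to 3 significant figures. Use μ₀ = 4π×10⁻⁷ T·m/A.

B ≈ 204 μT

The semicircular arc contributes B_arc = μ₀I·π/(4πR) = μ₀I/(4R) = 1.25×10⁻⁴ T.
Each semi-infinite lead is at perpendicular distance R = 0.00903 m from the centre, with the perpendicular foot at its near end, so it contributes μ₀I/(4πR); both point the same way, together 7.95×10⁻⁵ T.
Arc and leads all point the same direction: B = 1.25×10⁻⁴ + 7.95×10⁻⁵ = 2.04×10⁻⁴ T.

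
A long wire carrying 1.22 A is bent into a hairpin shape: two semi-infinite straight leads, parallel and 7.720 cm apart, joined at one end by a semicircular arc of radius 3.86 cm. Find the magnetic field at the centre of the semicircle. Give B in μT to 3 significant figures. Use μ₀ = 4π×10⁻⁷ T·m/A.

The semicircular arc contributes B_arc = μ₀I·π/(4πR) = μ₀I/(4R) = 9.93×10⁻⁶ T.
Each semi-infinite lead is at perpendicular distance R = 0.0386 m from the centre, with the perpendicular foot at its near end, so it contributes μ₀I/(4πR); both point the same way, together 6.32×10⁻⁶ T.
Arc and leads all point the same direction: B = 9.93×10⁻⁶ + 6.32×10⁻⁶ = 1.63×10⁻⁵ T.

B ≈ 16.3 μT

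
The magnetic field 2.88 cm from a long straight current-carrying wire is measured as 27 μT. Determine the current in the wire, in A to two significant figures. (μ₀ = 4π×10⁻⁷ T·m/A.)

For a long straight wire B = μ₀I/(2πd), so I = 2πdB/μ₀.
I = 2π × 0.0288 × 2.70×10⁻⁵ / (4π×10⁻⁷) = 3.89 A.

I ≈ 3.9 A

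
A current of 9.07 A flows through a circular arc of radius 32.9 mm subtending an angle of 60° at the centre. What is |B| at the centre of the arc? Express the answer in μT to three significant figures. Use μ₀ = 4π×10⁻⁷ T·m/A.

The Biot–Savart field of a circular arc at its centre is B = μ₀Iφ/(4πR), with φ = 1.047 rad.
B = (4π×10⁻⁷ × 9.07 × 1.047) / (4π × 0.0329) = 2.89×10⁻⁵ T.

B ≈ 28.9 μT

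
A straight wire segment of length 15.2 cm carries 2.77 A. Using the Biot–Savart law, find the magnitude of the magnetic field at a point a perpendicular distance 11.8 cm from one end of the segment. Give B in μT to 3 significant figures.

B ≈ 1.85 μT

For a finite straight segment, B = (μ₀I/4πd)(sinθ₁ + sinθ₂), where θ₁, θ₂ are the angles from the perpendicular to each end.
The perpendicular foot is at one end, so the two end-offsets along the wire are 0 and L = 0.152 m.
sinθ₁ = 0/√(0²+0.118²) = 0.0000; sinθ₂ = 0.152/√(0.152²+0.118²) = 0.7899.
B = (4π×10⁻⁷ × 2.77) / (4π × 0.118) × (0.0000 + 0.7899) = 1.85×10⁻⁶ T.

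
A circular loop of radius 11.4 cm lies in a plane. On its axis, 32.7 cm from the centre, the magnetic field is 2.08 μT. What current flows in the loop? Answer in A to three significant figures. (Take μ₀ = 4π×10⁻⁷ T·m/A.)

I ≈ 10.6 A

On the axis of a loop, B = μ₀IR²/[2(R²+z²)^(3/2)], so I = 2B(R²+z²)^(3/2)/(μ₀R²).
R² + z² = 0.013 + 0.1069 = 0.1199 m²; raised to 3/2 gives 4.15×10⁻² m³.
I = 2 × 2.08×10⁻⁶ × 4.15×10⁻² / (1.26×10⁻⁶ × 0.013) = 10.6 A.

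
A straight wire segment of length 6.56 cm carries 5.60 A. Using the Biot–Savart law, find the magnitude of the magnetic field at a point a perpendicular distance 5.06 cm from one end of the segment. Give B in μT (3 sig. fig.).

For a finite straight segment, B = (μ₀I/4πd)(sinθ₁ + sinθ₂), where θ₁, θ₂ are the angles from the perpendicular to each end.
The perpendicular foot is at one end, so the two end-offsets along the wire are 0 and L = 0.0656 m.
sinθ₁ = 0/√(0²+0.0506²) = 0.0000; sinθ₂ = 0.0656/√(0.0656²+0.0506²) = 0.7918.
B = (4π×10⁻⁷ × 5.60) / (4π × 0.0506) × (0.0000 + 0.7918) = 8.76×10⁻⁶ T.

B ≈ 8.76 μT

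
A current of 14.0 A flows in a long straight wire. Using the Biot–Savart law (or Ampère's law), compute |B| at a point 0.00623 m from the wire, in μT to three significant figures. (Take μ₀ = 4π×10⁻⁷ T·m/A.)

B ≈ 449 μT

For an infinitely long straight wire, B = μ₀I/(2πd).
B = (4π×10⁻⁷ × 14.0) / (2π × 0.00623) = 4.49×10⁻⁴ T.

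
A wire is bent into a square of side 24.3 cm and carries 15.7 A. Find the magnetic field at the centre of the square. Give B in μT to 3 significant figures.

Each side is a finite straight segment at perpendicular distance d = a/(2 tan(π/4)) = 0.1215 m from the centre, with end-angles ±π/4.
One side contributes B₁ = (μ₀I/4πd)·2 sin(π/4) = 1.83×10⁻⁵ T.
All 4 sides add in the same direction: B = 4 × 1.83×10⁻⁵ = 7.31×10⁻⁵ T.

B ≈ 73.1 μT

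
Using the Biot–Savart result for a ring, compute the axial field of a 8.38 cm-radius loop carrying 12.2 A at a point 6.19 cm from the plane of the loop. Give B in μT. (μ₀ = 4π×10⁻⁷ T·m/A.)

B ≈ 47.6 μT

On the axis of a circular loop, B = μ₀IR² / [2(R²+z²)^(3/2)].
R² + z² = (0.0838)² + (0.0619)² = 0.01085 m², and (R²+z²)^(3/2) = 1.13×10⁻³ m³.
B = (4π×10⁻⁷ × 12.2 × 0.007022) / (2 × 1.13×10⁻³) = 4.76×10⁻⁵ T.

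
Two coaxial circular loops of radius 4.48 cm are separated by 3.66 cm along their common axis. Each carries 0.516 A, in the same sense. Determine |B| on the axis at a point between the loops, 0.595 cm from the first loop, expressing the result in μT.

Each loop contributes B = μ₀IR²/[2(R²+z²)^(3/2)] on the axis, with z measured from that loop.
Loop 1 (z = 0.00595 m): B₁ = 7.05×10⁻⁶ T. Loop 2 (z = 0.03065 m): B₂ = 4.07×10⁻⁶ T.
The fields add: B = B₁ + B₂ = 1.11×10⁻⁵ T.

B ≈ 11.1 μT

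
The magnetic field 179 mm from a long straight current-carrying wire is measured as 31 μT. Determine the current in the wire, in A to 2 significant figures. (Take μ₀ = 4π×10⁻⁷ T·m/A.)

For a long straight wire B = μ₀I/(2πd), so I = 2πdB/μ₀.
I = 2π × 0.179 × 3.10×10⁻⁵ / (4π×10⁻⁷) = 27.7 A.

I ≈ 28 A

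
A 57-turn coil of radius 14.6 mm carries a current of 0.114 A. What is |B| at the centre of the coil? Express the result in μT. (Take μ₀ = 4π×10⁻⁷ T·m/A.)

For an N-turn flat coil, B = Nμ₀I/(2R) with R = 0.0146 m.
B = 57 × 4.91×10⁻⁶ T = 2.80×10⁻⁴ T.

B ≈ 280 μT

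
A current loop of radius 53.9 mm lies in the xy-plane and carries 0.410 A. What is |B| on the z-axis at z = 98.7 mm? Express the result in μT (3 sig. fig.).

On the axis of a circular loop, B = μ₀IR² / [2(R²+z²)^(3/2)].
R² + z² = (0.0539)² + (0.0987)² = 0.01265 m², and (R²+z²)^(3/2) = 1.42×10⁻³ m³.
B = (4π×10⁻⁷ × 0.410 × 0.002905) / (2 × 1.42×10⁻³) = 5.26×10⁻⁷ T.

B ≈ 0.526 μT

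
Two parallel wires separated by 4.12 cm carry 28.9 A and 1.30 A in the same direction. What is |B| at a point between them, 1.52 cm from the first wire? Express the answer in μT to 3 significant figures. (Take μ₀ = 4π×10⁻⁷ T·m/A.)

B ≈ 370 μT

Each long wire gives B = μ₀I/(2πd). Distances are d₁ = 0.0152 m and d₂ = 0.026 m.
B₁ = 3.80×10⁻⁴ T, B₂ = 1.00×10⁻⁵ T.
Between parallel currents the two contributions point in opposite directions, so they subtract. B = |B₁ − B₂| = |3.80×10⁻⁴ − 1.00×10⁻⁵| = 3.70×10⁻⁴ T.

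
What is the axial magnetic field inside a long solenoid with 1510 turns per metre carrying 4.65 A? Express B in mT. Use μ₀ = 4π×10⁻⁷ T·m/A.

B ≈ 8.82 mT

Inside a long solenoid, B = μ₀nI with n = 1510 turns/m.
B = 4π×10⁻⁷ × 1510 × 4.65 = 8.82×10⁻³ T.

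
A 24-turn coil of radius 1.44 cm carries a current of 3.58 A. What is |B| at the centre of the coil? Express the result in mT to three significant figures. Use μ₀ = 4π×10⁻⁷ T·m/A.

B ≈ 3.75 mT

For an N-turn flat coil, B = Nμ₀I/(2R) with R = 0.0144 m.
B = 24 × 1.56×10⁻⁴ T = 3.75×10⁻³ T.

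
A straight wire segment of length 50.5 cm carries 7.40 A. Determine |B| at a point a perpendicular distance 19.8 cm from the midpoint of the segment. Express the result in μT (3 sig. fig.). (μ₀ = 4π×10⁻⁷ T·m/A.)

For a finite straight segment, B = (μ₀I/4πd)(sinθ₁ + sinθ₂), where θ₁, θ₂ are the angles from the perpendicular to each end.
The perpendicular from the point meets the wire at its midpoint, so each end is L/2 = 0.2525 m away along the wire.
sinθ₁ = 0.2525/√(0.2525²+0.198²) = 0.7869; sinθ₂ = 0.2525/√(0.2525²+0.198²) = 0.7869.
B = (4π×10⁻⁷ × 7.40) / (4π × 0.198) × (0.7869 + 0.7869) = 5.88×10⁻⁶ T.

B ≈ 5.88 μT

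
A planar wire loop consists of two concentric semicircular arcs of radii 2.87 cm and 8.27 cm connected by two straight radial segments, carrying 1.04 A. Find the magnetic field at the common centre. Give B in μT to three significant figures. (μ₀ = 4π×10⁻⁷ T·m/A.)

The radial connectors point toward the centre, so dl × r̂ = 0 and they contribute nothing.
Each semicircle gives μ₀I/(4R): inner arc 1.14×10⁻⁵ T, outer arc 3.95×10⁻⁶ T.
The two arcs carry current in opposite angular senses, so their fields oppose: B = |1.14×10⁻⁵ − 3.95×10⁻⁶| = 7.43×10⁻⁶ T.

B ≈ 7.43 μT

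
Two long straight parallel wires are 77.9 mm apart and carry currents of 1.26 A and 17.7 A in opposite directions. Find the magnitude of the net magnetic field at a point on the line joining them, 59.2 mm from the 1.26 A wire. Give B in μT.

Each long wire gives B = μ₀I/(2πd). Distances are d₁ = 0.0592 m and d₂ = 0.0187 m.
B₁ = 4.26×10⁻⁶ T, B₂ = 1.89×10⁻⁴ T.
Between antiparallel currents both contributions point the same way, so they add. B = B₁ + B₂ = 4.26×10⁻⁶ + 1.89×10⁻⁴ = 1.94×10⁻⁴ T.

B ≈ 194 μT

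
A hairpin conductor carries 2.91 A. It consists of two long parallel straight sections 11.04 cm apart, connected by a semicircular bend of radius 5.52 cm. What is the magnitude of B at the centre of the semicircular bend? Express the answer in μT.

B ≈ 27.1 μT

The semicircular arc contributes B_arc = μ₀I·π/(4πR) = μ₀I/(4R) = 1.66×10⁻⁵ T.
Each semi-infinite lead is at perpendicular distance R = 0.0552 m from the centre, with the perpendicular foot at its near end, so it contributes μ₀I/(4πR); both point the same way, together 1.05×10⁻⁵ T.
Arc and leads all point the same direction: B = 1.66×10⁻⁵ + 1.05×10⁻⁵ = 2.71×10⁻⁵ T.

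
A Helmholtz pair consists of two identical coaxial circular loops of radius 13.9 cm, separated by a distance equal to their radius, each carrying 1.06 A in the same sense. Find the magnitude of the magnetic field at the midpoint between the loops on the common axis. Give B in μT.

B ≈ 6.86 μT

Each loop contributes B = μ₀IR²/[2(R²+z²)^(3/2)] on the axis, with z measured from that loop.
Loop 1 (z = 0.0695 m): B₁ = 3.43×10⁻⁶ T. Loop 2 (z = 0.0695 m): B₂ = 3.43×10⁻⁶ T.
The fields add: B = B₁ + B₂ = 6.86×10⁻⁶ T.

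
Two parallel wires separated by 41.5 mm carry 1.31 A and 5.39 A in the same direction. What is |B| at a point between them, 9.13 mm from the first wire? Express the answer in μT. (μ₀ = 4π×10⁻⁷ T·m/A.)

B ≈ 4.61 μT

Each long wire gives B = μ₀I/(2πd). Distances are d₁ = 0.00913 m and d₂ = 0.03237 m.
B₁ = 2.87×10⁻⁵ T, B₂ = 3.33×10⁻⁵ T.
Between parallel currents the two contributions point in opposite directions, so they subtract. B = |B₁ − B₂| = |2.87×10⁻⁵ − 3.33×10⁻⁵| = 4.61×10⁻⁶ T.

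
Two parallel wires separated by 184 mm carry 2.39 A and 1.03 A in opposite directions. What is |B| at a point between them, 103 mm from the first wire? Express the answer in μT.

Each long wire gives B = μ₀I/(2πd). Distances are d₁ = 0.103 m and d₂ = 0.081 m.
B₁ = 4.64×10⁻⁶ T, B₂ = 2.54×10⁻⁶ T.
Between antiparallel currents both contributions point the same way, so they add. B = B₁ + B₂ = 4.64×10⁻⁶ + 2.54×10⁻⁶ = 7.18×10⁻⁶ T.

B ≈ 7.18 μT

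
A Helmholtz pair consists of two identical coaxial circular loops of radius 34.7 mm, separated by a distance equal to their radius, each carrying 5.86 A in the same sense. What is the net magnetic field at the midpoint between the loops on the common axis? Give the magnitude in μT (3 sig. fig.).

Each loop contributes B = μ₀IR²/[2(R²+z²)^(3/2)] on the axis, with z measured from that loop.
Loop 1 (z = 0.01735 m): B₁ = 7.59×10⁻⁵ T. Loop 2 (z = 0.01735 m): B₂ = 7.59×10⁻⁵ T.
The fields add: B = B₁ + B₂ = 1.52×10⁻⁴ T.

B ≈ 152 μT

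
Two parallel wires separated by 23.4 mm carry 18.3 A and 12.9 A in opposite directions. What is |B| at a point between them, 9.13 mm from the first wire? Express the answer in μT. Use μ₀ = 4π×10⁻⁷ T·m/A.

B ≈ 582 μT

Each long wire gives B = μ₀I/(2πd). Distances are d₁ = 0.00913 m and d₂ = 0.01427 m.
B₁ = 4.01×10⁻⁴ T, B₂ = 1.81×10⁻⁴ T.
Between antiparallel currents both contributions point the same way, so they add. B = B₁ + B₂ = 4.01×10⁻⁴ + 1.81×10⁻⁴ = 5.82×10⁻⁴ T.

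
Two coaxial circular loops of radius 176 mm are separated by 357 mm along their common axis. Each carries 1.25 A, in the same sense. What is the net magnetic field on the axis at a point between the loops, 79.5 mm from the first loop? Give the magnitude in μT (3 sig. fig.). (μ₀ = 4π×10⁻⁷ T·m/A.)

Each loop contributes B = μ₀IR²/[2(R²+z²)^(3/2)] on the axis, with z measured from that loop.
Loop 1 (z = 0.0795 m): B₁ = 3.38×10⁻⁶ T. Loop 2 (z = 0.2775 m): B₂ = 6.86×10⁻⁷ T.
The fields add: B = B₁ + B₂ = 4.06×10⁻⁶ T.

B ≈ 4.06 μT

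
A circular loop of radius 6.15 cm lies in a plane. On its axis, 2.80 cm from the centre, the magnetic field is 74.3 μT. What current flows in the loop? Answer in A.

On the axis of a loop, B = μ₀IR²/[2(R²+z²)^(3/2)], so I = 2B(R²+z²)^(3/2)/(μ₀R²).
R² + z² = 0.003782 + 0.000784 = 0.004566 m²; raised to 3/2 gives 3.09×10⁻⁴ m³.
I = 2 × 7.43×10⁻⁵ × 3.09×10⁻⁴ / (1.26×10⁻⁶ × 0.003782) = 9.65 A.

I ≈ 9.65 A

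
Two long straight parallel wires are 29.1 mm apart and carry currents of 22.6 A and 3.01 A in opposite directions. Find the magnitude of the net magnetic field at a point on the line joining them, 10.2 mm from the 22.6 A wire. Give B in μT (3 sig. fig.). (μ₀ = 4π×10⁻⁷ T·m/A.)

Each long wire gives B = μ₀I/(2πd). Distances are d₁ = 0.0102 m and d₂ = 0.0189 m.
B₁ = 4.43×10⁻⁴ T, B₂ = 3.19×10⁻⁵ T.
Between antiparallel currents both contributions point the same way, so they add. B = B₁ + B₂ = 4.43×10⁻⁴ + 3.19×10⁻⁵ = 4.75×10⁻⁴ T.

B ≈ 475 μT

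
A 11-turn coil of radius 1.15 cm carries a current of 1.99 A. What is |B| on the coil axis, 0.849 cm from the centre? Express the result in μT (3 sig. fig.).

For an N-turn flat coil, B = Nμ₀IR²/[2(R²+z²)^(3/2)] with R = 0.0115 m, z = 0.00849 m.
B = 11 × 5.66×10⁻⁵ T = 6.23×10⁻⁴ T.

B ≈ 623 μT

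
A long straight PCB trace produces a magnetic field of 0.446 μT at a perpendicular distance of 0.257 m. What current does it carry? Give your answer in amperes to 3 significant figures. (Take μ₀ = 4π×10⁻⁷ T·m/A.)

I ≈ 0.573 A

For a long straight wire B = μ₀I/(2πd), so I = 2πdB/μ₀.
I = 2π × 0.257 × 4.46×10⁻⁷ / (4π×10⁻⁷) = 0.573 A.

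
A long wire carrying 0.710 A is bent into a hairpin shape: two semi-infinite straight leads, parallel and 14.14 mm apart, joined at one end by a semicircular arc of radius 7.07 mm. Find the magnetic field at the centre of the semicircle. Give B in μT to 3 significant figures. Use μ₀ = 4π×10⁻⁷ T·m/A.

The semicircular arc contributes B_arc = μ₀I·π/(4πR) = μ₀I/(4R) = 3.15×10⁻⁵ T.
Each semi-infinite lead is at perpendicular distance R = 0.00707 m from the centre, with the perpendicular foot at its near end, so it contributes μ₀I/(4πR); both point the same way, together 2.01×10⁻⁵ T.
Arc and leads all point the same direction: B = 3.15×10⁻⁵ + 2.01×10⁻⁵ = 5.16×10⁻⁵ T.

B ≈ 51.6 μT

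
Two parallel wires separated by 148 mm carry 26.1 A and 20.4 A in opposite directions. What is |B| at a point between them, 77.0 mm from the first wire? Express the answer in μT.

Each long wire gives B = μ₀I/(2πd). Distances are d₁ = 0.077 m and d₂ = 0.071 m.
B₁ = 6.78×10⁻⁵ T, B₂ = 5.75×10⁻⁵ T.
Between antiparallel currents both contributions point the same way, so they add. B = B₁ + B₂ = 6.78×10⁻⁵ + 5.75×10⁻⁵ = 1.25×10⁻⁴ T.

B ≈ 125 μT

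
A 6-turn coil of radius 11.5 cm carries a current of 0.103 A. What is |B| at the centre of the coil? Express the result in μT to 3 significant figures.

For an N-turn flat coil, B = Nμ₀I/(2R) with R = 0.115 m.
B = 6 × 5.63×10⁻⁷ T = 3.38×10⁻⁶ T.

B ≈ 3.38 μT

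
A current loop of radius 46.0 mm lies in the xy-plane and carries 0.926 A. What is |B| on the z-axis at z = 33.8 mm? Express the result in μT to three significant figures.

B ≈ 6.62 μT

On the axis of a circular loop, B = μ₀IR² / [2(R²+z²)^(3/2)].
R² + z² = (0.046)² + (0.0338)² = 0.003258 m², and (R²+z²)^(3/2) = 1.86×10⁻⁴ m³.
B = (4π×10⁻⁷ × 0.926 × 0.002116) / (2 × 1.86×10⁻⁴) = 6.62×10⁻⁶ T.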